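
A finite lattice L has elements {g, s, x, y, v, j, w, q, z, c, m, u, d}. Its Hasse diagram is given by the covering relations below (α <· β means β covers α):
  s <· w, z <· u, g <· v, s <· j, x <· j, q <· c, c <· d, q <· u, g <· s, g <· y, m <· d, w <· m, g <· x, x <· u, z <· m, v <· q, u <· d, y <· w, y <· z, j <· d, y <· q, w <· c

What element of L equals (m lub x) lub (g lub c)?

d

m ∨ x = d
g ∨ c = c
d ∨ c = d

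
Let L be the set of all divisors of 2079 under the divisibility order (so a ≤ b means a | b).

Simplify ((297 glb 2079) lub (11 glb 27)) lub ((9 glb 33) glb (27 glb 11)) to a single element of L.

297

297 ∧ 2079 = 297
11 ∧ 27 = 1
297 ∨ 1 = 297
9 ∧ 33 = 3
27 ∧ 11 = 1
3 ∧ 1 = 1
297 ∨ 1 = 297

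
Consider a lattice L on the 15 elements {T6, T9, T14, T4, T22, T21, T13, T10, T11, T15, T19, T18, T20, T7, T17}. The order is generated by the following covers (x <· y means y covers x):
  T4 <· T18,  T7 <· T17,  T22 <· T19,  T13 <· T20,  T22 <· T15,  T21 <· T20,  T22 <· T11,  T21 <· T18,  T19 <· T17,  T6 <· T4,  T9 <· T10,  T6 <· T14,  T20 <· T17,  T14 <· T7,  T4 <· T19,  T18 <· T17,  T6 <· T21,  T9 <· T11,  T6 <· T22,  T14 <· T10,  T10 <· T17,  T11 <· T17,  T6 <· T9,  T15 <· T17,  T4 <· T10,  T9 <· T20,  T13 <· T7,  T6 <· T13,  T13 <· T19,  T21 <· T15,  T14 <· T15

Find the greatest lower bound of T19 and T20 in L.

T13

Common lower bounds of {T19, T20}: T13, T6.
The greatest among these is T13.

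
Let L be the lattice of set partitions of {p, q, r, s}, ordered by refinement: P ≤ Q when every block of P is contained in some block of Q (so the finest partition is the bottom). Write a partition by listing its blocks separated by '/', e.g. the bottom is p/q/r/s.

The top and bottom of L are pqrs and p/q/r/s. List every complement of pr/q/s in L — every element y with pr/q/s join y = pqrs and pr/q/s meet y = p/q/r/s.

p/qrs, pq/rs, pqs/r, ps/qr

Need y with pr/q/s ∨ y = pqrs and pr/q/s ∧ y = p/q/r/s.
Checking each element gives: p/qrs, pq/rs, pqs/r, ps/qr.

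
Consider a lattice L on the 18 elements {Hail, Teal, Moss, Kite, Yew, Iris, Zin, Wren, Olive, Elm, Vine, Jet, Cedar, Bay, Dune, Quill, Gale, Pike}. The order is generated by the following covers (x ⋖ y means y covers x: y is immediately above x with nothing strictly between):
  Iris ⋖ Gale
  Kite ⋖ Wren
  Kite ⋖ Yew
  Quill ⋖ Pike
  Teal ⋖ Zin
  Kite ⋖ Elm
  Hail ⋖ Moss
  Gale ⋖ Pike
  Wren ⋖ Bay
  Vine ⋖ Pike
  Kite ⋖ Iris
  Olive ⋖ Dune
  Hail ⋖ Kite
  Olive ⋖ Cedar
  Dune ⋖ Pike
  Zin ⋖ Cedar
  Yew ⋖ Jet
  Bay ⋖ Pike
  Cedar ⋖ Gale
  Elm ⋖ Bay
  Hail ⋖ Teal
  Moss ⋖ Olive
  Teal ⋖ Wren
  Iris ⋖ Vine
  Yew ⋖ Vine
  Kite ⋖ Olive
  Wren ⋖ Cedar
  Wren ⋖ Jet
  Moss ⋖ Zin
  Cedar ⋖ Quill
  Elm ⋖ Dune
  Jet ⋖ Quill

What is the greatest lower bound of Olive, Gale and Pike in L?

Common lower bounds of {Olive, Gale, Pike}: Hail, Kite, Moss, Olive.
The greatest among these is Olive.

Olive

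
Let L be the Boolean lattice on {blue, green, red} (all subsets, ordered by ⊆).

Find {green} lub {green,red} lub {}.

{green,red}

Common upper bounds of {{green}, {green,red}, {}}: {blue,green,red}, {green,red}.
The least among these is {green,red}.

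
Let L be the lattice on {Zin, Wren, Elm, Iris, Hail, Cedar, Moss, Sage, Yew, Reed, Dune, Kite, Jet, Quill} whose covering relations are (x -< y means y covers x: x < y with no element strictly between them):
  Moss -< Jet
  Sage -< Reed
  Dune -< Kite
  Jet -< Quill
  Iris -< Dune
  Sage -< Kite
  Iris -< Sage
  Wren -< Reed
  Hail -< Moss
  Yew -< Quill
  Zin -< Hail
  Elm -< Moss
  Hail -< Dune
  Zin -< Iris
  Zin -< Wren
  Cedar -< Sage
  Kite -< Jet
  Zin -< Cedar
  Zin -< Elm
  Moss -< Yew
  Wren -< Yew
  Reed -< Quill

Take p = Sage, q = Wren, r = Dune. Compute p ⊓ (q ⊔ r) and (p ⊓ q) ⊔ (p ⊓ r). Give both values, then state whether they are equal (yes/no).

Sage; Iris; no

q ⊔ r = Quill, so p ⊓ (q ⊔ r) = Sage ⊓ Quill = Sage.
p ⊓ q = Zin and p ⊓ r = Iris, so (p ⊓ q) ⊔ (p ⊓ r) = Zin ⊔ Iris = Iris.
Equal: no.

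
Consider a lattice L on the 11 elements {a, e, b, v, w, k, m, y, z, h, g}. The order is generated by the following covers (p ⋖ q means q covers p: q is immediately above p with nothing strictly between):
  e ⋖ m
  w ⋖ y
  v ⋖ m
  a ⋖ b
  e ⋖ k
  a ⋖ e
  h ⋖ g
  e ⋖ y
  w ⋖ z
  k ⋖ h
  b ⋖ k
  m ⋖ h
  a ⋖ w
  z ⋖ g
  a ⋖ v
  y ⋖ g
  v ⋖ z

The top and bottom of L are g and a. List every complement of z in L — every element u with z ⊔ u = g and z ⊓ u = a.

b, e, k

Need u with z ∨ u = g and z ∧ u = a.
Checking each element gives: b, e, k.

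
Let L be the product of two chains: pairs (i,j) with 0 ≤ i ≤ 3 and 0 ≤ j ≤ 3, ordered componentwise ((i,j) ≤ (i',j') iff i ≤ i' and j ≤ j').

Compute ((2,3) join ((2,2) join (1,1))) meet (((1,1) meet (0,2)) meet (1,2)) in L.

(0,1)

(2,2) ∨ (1,1) = (2,2)
(2,3) ∨ (2,2) = (2,3)
(1,1) ∧ (0,2) = (0,1)
(0,1) ∧ (1,2) = (0,1)
(2,3) ∧ (0,1) = (0,1)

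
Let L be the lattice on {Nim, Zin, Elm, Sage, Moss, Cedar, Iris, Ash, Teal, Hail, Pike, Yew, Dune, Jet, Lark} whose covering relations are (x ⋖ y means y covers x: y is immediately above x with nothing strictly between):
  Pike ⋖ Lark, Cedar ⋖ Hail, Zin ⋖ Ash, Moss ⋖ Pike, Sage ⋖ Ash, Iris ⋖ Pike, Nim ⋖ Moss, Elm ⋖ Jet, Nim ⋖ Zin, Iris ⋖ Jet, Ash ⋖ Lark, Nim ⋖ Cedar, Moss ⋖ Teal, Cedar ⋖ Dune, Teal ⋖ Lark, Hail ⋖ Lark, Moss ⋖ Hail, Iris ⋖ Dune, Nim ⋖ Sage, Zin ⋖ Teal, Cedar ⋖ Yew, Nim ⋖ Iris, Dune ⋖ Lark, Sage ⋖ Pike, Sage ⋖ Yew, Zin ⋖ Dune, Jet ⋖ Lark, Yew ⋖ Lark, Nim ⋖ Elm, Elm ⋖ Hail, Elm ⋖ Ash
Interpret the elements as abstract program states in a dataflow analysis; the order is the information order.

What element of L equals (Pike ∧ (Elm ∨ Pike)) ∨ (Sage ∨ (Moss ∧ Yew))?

Pike

Elm ∨ Pike = Lark
Pike ∧ Lark = Pike
Moss ∧ Yew = Nim
Sage ∨ Nim = Sage
Pike ∨ Sage = Pike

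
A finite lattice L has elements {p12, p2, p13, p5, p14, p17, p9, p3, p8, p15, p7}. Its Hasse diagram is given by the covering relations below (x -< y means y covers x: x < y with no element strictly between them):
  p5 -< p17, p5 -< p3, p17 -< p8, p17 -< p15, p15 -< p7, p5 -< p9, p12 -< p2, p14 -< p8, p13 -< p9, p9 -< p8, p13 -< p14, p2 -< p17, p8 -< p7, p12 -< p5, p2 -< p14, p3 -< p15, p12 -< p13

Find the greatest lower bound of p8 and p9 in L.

Common lower bounds of {p8, p9}: p12, p13, p5, p9.
The greatest among these is p9.

p9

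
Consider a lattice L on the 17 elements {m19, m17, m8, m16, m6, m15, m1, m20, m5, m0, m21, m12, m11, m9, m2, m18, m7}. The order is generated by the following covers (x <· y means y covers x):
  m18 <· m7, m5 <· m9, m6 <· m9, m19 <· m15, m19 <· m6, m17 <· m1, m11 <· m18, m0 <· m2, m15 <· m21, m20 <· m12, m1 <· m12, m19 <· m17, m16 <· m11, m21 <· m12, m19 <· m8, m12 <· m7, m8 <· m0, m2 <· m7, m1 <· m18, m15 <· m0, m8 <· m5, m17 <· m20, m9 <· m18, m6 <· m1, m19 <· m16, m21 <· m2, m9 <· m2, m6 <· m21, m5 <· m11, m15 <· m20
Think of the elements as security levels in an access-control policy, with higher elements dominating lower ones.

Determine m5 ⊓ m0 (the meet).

m8

Common lower bounds of {m5, m0}: m19, m8.
The greatest among these is m8.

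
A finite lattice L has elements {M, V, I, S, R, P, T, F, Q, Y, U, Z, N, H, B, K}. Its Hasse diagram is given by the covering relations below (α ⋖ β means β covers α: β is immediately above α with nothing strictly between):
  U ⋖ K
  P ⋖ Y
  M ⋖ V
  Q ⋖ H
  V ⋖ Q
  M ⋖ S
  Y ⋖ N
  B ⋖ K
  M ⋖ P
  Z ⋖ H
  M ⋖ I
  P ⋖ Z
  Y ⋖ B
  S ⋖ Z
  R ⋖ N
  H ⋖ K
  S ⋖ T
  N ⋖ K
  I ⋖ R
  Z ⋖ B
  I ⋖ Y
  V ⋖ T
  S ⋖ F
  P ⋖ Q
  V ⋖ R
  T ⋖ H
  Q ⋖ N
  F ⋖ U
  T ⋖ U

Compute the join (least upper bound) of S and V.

Common upper bounds of {S, V}: H, K, T, U.
The least among these is T.

T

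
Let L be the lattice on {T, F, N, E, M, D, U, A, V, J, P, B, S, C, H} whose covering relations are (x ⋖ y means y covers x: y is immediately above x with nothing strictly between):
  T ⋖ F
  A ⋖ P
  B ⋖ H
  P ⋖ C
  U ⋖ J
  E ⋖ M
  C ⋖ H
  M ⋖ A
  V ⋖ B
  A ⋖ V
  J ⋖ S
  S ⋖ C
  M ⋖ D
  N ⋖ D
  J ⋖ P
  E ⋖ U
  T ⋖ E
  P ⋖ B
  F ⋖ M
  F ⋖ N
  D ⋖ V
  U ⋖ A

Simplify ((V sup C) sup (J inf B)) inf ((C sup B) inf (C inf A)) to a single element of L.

A

V ∨ C = H
J ∧ B = J
H ∨ J = H
C ∨ B = H
C ∧ A = A
H ∧ A = A
H ∧ A = A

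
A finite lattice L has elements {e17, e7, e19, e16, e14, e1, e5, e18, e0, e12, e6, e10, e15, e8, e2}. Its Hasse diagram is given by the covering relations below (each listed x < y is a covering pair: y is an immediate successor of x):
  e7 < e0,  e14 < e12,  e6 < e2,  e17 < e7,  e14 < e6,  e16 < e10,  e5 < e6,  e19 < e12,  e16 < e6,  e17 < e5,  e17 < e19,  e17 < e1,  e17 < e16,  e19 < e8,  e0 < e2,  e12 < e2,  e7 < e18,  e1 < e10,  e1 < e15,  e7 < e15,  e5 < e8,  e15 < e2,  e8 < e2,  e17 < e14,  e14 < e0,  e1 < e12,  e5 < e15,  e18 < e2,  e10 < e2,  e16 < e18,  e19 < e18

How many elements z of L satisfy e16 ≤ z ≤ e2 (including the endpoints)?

The interval [e16, e2] = {e10, e16, e18, e2, e6}, which has 5 elements.

5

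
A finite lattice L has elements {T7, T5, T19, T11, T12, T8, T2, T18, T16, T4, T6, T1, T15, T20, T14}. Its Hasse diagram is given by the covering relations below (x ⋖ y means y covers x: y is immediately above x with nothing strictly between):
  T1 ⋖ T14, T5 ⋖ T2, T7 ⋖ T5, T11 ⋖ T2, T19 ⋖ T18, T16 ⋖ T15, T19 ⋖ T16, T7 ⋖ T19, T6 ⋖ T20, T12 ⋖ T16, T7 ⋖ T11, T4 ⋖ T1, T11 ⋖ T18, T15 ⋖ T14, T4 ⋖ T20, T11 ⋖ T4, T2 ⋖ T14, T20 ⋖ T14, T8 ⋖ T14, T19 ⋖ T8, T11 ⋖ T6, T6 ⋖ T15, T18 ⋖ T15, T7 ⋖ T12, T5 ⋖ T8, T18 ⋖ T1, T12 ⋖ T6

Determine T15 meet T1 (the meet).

T18

Common lower bounds of {T15, T1}: T11, T18, T19, T7.
The greatest among these is T18.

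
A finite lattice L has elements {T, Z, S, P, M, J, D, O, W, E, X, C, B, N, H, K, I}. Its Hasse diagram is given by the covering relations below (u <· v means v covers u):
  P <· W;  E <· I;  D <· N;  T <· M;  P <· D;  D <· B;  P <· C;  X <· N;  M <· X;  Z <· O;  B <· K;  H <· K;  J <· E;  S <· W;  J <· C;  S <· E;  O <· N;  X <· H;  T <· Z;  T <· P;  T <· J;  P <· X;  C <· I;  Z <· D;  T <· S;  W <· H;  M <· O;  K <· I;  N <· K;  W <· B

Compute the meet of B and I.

B

Common lower bounds of {B, I}: B, D, P, S, T, W, Z.
The greatest among these is B.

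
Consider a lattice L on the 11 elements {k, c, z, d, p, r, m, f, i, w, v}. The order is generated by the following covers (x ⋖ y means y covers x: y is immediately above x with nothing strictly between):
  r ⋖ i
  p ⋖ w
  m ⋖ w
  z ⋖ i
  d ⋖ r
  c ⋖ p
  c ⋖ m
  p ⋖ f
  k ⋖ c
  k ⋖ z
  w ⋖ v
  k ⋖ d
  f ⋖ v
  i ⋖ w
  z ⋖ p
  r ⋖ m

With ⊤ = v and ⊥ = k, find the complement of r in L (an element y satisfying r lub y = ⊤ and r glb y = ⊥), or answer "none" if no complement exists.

Need y with r ∨ y = v and r ∧ y = k.
Checking each element gives: f.

f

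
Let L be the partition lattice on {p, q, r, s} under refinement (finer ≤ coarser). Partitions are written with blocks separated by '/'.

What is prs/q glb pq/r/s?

p/q/r/s

The meet (common refinement) of prs/q and pq/r/s intersects blocks pairwise, giving p/q/r/s.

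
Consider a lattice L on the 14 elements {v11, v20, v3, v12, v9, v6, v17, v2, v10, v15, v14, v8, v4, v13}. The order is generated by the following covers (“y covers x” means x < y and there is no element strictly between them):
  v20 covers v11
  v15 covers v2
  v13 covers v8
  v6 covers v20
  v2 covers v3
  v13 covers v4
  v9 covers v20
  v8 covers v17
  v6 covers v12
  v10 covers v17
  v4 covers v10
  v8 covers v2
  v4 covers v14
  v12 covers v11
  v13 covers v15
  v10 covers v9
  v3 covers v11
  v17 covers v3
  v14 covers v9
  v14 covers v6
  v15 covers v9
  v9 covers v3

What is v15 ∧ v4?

v9

Common lower bounds of {v15, v4}: v11, v20, v3, v9.
The greatest among these is v9.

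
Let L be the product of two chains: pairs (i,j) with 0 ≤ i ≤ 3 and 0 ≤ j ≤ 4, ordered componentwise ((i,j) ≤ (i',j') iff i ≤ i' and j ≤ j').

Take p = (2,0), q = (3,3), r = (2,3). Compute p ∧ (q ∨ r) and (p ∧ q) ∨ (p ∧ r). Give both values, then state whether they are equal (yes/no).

(2,0); (2,0); yes

q ∨ r = (3,3), so p ∧ (q ∨ r) = (2,0) ∧ (3,3) = (2,0).
p ∧ q = (2,0) and p ∧ r = (2,0), so (p ∧ q) ∨ (p ∧ r) = (2,0) ∨ (2,0) = (2,0).
Equal: yes.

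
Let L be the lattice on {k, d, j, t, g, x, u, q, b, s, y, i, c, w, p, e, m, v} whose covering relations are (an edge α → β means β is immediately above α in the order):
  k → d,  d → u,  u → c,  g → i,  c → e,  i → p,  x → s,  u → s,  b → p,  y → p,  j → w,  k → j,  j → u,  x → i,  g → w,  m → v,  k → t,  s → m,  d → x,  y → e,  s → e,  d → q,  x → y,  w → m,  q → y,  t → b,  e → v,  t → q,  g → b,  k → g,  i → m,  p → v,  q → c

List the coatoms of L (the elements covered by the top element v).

e, m, p

The coatoms are exactly the elements covered by v: e, m, p.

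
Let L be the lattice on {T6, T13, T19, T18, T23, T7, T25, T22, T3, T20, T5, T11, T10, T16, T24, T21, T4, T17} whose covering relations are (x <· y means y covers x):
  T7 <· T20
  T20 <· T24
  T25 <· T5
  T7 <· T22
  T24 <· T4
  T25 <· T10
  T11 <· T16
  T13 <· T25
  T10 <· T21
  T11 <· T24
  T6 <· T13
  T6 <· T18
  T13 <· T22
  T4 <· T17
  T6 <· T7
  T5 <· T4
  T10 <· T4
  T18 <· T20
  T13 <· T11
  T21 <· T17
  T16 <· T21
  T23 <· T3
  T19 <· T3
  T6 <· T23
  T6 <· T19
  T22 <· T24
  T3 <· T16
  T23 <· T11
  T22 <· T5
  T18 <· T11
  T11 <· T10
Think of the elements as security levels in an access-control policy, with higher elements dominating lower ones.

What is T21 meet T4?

T10

Common lower bounds of {T21, T4}: T10, T11, T13, T18, T23, T25, T6.
The greatest among these is T10.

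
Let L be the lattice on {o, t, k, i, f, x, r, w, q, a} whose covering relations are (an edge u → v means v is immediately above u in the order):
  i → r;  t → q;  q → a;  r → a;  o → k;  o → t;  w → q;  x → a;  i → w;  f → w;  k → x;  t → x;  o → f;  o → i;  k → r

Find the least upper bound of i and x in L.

Common upper bounds of {i, x}: a.
The least among these is a.

a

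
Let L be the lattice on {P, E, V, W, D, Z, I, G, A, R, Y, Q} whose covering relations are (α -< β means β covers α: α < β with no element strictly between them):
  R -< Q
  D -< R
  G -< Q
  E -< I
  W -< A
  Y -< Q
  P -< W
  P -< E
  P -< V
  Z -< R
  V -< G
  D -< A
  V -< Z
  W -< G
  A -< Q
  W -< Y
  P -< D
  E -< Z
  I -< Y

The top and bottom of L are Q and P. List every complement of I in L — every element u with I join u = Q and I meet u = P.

A, D, G, V

Need u with I ∨ u = Q and I ∧ u = P.
Checking each element gives: A, D, G, V.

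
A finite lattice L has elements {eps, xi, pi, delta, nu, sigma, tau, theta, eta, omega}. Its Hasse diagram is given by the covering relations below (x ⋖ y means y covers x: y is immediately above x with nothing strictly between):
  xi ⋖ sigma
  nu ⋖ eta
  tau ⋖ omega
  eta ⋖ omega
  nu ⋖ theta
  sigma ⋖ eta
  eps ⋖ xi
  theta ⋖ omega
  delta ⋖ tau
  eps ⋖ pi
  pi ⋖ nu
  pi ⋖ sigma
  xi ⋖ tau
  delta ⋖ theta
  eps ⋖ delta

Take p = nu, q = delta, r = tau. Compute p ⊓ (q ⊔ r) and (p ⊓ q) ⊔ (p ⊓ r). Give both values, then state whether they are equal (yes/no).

eps; eps; yes

q ⊔ r = tau, so p ⊓ (q ⊔ r) = nu ⊓ tau = eps.
p ⊓ q = eps and p ⊓ r = eps, so (p ⊓ q) ⊔ (p ⊓ r) = eps ⊔ eps = eps.
Equal: yes.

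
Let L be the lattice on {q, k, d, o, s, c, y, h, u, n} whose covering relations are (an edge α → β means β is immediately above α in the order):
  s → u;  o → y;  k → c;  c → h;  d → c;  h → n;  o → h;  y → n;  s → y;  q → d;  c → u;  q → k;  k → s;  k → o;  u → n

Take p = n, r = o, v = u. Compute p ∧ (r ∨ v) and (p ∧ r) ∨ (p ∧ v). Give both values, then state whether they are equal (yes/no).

n; n; yes

r ∨ v = n, so p ∧ (r ∨ v) = n ∧ n = n.
p ∧ r = o and p ∧ v = u, so (p ∧ r) ∨ (p ∧ v) = o ∨ u = n.
Equal: yes.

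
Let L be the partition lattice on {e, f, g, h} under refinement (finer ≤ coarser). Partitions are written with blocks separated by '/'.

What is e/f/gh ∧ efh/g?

The meet (common refinement) of e/f/gh and efh/g intersects blocks pairwise, giving e/f/g/h.

e/f/g/h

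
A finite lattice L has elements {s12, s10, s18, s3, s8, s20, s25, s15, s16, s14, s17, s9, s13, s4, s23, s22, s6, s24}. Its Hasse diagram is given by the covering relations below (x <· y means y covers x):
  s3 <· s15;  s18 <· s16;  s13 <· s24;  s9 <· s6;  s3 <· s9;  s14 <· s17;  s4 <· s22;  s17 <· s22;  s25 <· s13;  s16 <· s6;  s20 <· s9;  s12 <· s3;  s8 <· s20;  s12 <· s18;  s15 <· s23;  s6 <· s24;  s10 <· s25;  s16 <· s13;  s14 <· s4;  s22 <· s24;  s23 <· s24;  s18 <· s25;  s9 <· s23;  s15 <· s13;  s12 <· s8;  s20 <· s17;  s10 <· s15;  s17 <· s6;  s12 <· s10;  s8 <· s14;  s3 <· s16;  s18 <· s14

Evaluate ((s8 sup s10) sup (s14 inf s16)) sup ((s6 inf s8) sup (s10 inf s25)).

s8 ∨ s10 = s23
s14 ∧ s16 = s18
s23 ∨ s18 = s24
s6 ∧ s8 = s8
s10 ∧ s25 = s10
s8 ∨ s10 = s23
s24 ∨ s23 = s24

s24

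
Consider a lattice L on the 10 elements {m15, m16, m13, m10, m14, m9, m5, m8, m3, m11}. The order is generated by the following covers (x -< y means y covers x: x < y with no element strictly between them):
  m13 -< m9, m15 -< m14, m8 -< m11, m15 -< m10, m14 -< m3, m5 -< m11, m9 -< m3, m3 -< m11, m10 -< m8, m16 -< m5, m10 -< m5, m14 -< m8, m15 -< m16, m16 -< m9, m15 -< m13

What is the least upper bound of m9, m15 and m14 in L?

m3

Common upper bounds of {m9, m15, m14}: m11, m3.
The least among these is m3.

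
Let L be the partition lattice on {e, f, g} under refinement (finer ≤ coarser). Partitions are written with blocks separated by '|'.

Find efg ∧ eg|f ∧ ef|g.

e|f|g

The meet (common refinement) of efg, eg|f, ef|g intersects blocks pairwise, giving e|f|g.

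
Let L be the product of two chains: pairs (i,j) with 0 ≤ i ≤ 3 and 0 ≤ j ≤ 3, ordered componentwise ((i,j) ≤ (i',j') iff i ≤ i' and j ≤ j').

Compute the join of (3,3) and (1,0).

(3,3)

In a product of chains, the join is componentwise max, giving (3,3).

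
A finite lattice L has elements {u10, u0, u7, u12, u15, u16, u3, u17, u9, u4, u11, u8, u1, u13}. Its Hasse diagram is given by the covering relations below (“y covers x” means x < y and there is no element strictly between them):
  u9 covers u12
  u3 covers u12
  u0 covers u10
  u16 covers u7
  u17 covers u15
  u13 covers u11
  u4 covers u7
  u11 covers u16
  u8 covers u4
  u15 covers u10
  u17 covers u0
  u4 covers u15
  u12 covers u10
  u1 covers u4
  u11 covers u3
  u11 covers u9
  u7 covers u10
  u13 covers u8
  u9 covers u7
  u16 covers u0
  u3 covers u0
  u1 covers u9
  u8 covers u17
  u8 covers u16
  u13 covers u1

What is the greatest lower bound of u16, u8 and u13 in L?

u16

Common lower bounds of {u16, u8, u13}: u0, u10, u16, u7.
The greatest among these is u16.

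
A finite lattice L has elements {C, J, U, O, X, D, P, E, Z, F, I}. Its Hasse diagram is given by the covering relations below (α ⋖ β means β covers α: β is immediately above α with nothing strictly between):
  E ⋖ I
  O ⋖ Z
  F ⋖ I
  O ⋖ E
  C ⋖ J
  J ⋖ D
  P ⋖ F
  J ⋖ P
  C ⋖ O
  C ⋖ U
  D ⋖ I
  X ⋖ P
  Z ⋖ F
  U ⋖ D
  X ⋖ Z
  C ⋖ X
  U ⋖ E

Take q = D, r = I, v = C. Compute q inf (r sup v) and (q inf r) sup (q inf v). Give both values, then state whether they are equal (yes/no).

r sup v = I, so q inf (r sup v) = D inf I = D.
q inf r = D and q inf v = C, so (q inf r) sup (q inf v) = D sup C = D.
Equal: yes.

D; D; yes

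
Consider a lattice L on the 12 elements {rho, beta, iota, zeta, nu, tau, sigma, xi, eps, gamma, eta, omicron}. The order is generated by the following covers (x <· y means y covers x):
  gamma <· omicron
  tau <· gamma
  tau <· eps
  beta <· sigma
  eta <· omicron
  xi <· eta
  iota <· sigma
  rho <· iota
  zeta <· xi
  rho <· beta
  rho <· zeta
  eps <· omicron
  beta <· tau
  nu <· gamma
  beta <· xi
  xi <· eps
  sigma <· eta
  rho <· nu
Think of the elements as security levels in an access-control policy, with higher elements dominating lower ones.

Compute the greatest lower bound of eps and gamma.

Common lower bounds of {eps, gamma}: beta, rho, tau.
The greatest among these is tau.

tau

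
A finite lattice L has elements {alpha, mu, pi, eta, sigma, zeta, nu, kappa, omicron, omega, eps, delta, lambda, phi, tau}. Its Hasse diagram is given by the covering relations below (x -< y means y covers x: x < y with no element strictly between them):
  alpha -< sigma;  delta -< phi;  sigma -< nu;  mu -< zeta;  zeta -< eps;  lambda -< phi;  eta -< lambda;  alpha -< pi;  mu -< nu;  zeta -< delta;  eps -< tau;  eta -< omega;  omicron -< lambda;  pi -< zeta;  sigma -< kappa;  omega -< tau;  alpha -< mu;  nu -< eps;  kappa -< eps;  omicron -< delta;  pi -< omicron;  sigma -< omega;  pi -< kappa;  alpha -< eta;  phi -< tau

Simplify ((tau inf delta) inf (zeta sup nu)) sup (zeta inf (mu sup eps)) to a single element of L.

tau ∧ delta = delta
zeta ∨ nu = eps
delta ∧ eps = zeta
mu ∨ eps = eps
zeta ∧ eps = zeta
zeta ∨ zeta = zeta

zeta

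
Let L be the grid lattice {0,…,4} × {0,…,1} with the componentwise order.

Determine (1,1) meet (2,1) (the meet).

(1,1)

In a product of chains, the meet is componentwise min, giving (1,1).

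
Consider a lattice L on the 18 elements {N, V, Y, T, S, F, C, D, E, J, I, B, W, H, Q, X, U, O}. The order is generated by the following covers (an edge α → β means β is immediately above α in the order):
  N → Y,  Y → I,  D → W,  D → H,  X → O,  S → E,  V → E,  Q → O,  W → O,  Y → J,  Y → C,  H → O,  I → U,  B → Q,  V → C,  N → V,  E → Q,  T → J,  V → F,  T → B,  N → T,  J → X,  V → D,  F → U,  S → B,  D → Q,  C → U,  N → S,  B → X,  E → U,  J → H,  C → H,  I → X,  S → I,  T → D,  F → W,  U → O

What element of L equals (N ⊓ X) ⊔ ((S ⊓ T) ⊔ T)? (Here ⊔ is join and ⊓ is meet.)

N ∧ X = N
S ∧ T = N
N ∨ T = T
N ∨ T = T

T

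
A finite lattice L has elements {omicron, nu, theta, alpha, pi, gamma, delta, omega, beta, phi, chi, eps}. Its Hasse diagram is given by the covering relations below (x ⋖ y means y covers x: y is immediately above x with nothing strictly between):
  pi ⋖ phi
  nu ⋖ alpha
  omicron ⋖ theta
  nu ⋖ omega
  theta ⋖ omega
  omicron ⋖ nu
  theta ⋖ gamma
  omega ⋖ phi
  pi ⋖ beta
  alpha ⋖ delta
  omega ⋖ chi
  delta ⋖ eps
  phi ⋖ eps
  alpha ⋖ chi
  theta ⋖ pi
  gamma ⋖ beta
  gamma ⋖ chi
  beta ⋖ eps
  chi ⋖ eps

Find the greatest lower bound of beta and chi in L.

Common lower bounds of {beta, chi}: gamma, omicron, theta.
The greatest among these is gamma.

gamma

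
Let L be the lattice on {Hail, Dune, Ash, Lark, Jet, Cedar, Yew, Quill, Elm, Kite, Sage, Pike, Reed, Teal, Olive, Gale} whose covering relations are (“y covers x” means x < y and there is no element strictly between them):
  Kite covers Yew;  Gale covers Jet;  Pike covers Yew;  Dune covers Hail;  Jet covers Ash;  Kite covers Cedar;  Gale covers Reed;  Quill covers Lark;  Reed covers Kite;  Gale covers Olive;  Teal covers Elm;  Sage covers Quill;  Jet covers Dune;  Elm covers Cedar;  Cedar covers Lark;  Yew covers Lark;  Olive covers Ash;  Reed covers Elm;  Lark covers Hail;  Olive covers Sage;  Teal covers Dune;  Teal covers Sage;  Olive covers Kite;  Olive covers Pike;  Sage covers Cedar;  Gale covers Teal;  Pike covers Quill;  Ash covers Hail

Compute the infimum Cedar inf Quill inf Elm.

Lark

Common lower bounds of {Cedar, Quill, Elm}: Hail, Lark.
The greatest among these is Lark.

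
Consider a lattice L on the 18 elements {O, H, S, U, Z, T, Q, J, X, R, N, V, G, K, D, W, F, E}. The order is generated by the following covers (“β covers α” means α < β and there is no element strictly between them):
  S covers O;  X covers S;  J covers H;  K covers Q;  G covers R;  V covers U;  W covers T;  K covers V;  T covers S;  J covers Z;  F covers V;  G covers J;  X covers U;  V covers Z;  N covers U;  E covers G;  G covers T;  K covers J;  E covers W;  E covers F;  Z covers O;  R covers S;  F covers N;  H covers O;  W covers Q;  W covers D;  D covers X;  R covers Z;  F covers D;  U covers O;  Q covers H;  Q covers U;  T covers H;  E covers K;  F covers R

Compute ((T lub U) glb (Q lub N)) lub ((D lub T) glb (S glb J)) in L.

T ∨ U = W
Q ∨ N = E
W ∧ E = W
D ∨ T = W
S ∧ J = O
W ∧ O = O
W ∨ O = W

W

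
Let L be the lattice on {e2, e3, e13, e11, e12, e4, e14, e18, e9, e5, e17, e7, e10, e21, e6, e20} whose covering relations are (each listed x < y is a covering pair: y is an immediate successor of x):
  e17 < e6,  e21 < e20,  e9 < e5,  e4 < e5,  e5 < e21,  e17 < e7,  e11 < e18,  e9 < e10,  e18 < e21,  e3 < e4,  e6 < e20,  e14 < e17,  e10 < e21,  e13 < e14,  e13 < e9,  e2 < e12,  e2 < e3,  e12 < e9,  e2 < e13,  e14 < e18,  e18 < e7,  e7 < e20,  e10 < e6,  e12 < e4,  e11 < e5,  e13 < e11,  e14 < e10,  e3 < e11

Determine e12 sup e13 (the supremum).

e9

Common upper bounds of {e12, e13}: e10, e20, e21, e5, e6, e9.
The least among these is e9.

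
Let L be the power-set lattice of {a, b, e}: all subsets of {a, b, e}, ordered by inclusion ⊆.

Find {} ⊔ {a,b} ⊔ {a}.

{a,b}

Under ⊆, join is union: {} ∪ {a,b} ∪ {a} = {a,b}.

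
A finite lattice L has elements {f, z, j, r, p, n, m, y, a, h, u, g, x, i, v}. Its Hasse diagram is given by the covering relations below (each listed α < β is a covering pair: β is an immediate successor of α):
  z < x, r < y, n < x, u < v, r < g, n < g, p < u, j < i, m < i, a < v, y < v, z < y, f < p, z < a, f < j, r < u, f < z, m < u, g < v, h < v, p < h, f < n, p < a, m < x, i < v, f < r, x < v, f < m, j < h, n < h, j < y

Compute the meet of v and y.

Common lower bounds of {v, y}: f, j, r, y, z.
The greatest among these is y.

y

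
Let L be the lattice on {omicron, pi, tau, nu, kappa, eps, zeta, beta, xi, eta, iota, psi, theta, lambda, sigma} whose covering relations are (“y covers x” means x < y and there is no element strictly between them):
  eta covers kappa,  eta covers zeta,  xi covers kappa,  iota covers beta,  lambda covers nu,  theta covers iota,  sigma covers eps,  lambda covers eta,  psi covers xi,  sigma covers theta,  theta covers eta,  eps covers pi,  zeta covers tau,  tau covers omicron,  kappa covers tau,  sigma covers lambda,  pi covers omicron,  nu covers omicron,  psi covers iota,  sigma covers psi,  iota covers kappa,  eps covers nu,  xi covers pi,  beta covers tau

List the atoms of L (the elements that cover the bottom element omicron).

The atoms are exactly the elements that cover omicron: nu, pi, tau.

nu, pi, tau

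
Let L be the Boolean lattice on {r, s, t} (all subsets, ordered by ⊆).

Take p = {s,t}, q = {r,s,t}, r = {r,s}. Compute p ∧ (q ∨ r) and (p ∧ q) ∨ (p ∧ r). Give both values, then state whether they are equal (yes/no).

{s,t}; {s,t}; yes

q ∨ r = {r,s,t}, so p ∧ (q ∨ r) = {s,t} ∧ {r,s,t} = {s,t}.
p ∧ q = {s,t} and p ∧ r = {s}, so (p ∧ q) ∨ (p ∧ r) = {s,t} ∨ {s} = {s,t}.
Equal: yes.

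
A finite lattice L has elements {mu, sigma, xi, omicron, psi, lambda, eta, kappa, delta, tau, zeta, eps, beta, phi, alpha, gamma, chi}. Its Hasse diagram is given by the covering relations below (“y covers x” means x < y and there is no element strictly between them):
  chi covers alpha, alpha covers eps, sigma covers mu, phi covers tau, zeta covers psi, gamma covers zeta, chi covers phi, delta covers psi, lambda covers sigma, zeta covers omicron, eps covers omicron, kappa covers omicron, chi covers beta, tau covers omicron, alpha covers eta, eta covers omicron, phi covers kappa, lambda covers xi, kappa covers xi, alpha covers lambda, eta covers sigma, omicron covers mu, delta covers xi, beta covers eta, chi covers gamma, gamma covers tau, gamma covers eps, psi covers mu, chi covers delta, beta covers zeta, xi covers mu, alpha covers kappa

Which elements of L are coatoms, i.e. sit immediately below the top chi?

The coatoms are exactly the elements covered by chi: alpha, beta, delta, gamma, phi.

alpha, beta, delta, gamma, phi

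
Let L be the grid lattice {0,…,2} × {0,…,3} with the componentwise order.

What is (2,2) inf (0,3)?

(0,2)

In a product of chains, the meet is componentwise min, giving (0,2).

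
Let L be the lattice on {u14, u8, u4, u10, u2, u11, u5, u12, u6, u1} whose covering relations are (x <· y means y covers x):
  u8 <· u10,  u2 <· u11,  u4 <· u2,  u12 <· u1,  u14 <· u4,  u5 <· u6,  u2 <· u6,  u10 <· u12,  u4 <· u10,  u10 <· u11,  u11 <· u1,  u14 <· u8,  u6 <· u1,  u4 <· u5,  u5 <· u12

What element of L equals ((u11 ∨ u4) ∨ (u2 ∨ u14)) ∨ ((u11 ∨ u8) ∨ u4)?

u11 ∨ u4 = u11
u2 ∨ u14 = u2
u11 ∨ u2 = u11
u11 ∨ u8 = u11
u11 ∨ u4 = u11
u11 ∨ u11 = u11

u11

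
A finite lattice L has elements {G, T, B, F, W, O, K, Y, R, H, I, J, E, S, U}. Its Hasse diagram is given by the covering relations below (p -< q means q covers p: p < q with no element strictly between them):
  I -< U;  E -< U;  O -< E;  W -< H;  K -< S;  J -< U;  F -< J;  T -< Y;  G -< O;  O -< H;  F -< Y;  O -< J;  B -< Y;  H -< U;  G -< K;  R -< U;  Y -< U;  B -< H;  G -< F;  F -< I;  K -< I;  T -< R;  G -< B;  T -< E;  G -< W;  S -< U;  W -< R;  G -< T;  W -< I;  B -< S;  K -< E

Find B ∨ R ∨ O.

U

Common upper bounds of {B, R, O}: U.
The least among these is U.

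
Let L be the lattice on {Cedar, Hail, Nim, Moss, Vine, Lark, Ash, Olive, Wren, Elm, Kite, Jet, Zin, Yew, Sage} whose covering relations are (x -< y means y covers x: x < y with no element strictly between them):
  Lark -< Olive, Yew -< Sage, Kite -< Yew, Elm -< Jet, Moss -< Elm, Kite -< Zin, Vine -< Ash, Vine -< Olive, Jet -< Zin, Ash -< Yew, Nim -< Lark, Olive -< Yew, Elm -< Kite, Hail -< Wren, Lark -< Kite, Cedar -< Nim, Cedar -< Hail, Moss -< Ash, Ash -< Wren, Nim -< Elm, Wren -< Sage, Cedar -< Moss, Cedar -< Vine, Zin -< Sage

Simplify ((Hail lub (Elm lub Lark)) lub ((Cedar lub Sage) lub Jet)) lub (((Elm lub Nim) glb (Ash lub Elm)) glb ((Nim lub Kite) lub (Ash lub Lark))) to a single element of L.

Elm ∨ Lark = Kite
Hail ∨ Kite = Sage
Cedar ∨ Sage = Sage
Sage ∨ Jet = Sage
Sage ∨ Sage = Sage
Elm ∨ Nim = Elm
Ash ∨ Elm = Yew
Elm ∧ Yew = Elm
Nim ∨ Kite = Kite
Ash ∨ Lark = Yew
Kite ∨ Yew = Yew
Elm ∧ Yew = Elm
Sage ∨ Elm = Sage

Sage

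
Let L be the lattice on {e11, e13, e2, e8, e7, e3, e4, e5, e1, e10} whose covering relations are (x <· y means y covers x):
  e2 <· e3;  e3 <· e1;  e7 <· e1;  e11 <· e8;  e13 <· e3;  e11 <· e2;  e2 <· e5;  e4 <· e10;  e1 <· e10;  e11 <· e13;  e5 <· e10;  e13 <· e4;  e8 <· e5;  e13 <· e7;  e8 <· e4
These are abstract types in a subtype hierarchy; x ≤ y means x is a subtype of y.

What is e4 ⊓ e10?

Common lower bounds of {e4, e10}: e11, e13, e4, e8.
The greatest among these is e4.

e4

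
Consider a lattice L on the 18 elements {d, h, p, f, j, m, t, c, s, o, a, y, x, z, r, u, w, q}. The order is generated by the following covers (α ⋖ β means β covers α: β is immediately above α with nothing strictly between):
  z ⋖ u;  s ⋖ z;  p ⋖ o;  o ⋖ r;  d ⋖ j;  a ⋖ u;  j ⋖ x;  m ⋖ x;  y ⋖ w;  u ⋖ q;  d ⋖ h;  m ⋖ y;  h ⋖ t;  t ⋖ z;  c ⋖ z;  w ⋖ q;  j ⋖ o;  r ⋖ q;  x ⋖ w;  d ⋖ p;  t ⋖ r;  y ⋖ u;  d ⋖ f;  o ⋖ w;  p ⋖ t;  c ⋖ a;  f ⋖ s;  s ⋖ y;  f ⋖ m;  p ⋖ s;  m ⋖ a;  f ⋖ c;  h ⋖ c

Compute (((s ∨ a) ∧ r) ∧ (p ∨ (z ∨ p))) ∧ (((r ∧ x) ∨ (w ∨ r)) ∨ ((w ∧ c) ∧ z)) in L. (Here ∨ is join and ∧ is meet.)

s ∨ a = u
u ∧ r = t
z ∨ p = z
p ∨ z = z
t ∧ z = t
r ∧ x = j
w ∨ r = q
j ∨ q = q
w ∧ c = f
f ∧ z = f
q ∨ f = q
t ∧ q = t

t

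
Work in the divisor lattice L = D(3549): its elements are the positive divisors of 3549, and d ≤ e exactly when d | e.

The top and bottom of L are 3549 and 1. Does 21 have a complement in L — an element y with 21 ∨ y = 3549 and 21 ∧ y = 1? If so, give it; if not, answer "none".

169

Need y with 21 ∨ y = 3549 and 21 ∧ y = 1.
Checking each element gives: 169.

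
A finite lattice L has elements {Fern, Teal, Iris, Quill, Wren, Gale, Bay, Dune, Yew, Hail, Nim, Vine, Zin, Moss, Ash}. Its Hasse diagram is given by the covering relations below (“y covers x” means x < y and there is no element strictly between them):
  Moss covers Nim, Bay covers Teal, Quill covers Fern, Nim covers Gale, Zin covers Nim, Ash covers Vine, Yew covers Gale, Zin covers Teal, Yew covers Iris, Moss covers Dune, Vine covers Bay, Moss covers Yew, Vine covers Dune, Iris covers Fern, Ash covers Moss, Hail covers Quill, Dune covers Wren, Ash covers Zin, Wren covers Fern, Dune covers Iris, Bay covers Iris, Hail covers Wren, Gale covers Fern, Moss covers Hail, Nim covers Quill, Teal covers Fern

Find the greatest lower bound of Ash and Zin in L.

Zin

Common lower bounds of {Ash, Zin}: Fern, Gale, Nim, Quill, Teal, Zin.
The greatest among these is Zin.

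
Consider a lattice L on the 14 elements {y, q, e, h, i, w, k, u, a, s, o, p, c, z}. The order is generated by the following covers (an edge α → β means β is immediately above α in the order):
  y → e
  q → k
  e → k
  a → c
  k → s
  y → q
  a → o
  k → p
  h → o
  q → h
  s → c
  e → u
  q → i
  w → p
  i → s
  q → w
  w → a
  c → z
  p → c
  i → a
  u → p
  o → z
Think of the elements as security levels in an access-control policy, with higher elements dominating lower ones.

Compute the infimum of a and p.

w

Common lower bounds of {a, p}: q, w, y.
The greatest among these is w.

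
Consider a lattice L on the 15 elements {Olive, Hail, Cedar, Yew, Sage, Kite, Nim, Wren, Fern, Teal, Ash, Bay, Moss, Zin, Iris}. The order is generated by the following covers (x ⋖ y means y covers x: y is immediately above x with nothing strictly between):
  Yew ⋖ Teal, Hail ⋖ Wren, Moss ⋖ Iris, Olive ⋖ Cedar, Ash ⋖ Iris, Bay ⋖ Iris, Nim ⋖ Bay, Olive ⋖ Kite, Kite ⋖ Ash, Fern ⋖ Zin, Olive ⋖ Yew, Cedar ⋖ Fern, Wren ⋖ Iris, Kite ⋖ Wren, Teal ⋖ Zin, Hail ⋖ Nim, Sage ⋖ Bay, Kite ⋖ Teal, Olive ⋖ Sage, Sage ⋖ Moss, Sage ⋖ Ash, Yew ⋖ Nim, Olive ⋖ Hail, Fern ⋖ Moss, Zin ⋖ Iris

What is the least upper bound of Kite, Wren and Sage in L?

Iris

Common upper bounds of {Kite, Wren, Sage}: Iris.
The least among these is Iris.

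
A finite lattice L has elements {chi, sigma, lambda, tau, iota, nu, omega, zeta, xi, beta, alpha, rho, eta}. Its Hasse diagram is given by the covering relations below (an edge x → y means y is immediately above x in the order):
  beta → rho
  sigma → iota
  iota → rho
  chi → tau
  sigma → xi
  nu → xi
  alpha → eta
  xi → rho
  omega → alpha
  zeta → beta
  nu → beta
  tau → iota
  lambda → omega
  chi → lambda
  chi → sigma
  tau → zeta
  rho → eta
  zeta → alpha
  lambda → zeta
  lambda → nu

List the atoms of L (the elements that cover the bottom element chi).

lambda, sigma, tau

The atoms are exactly the elements that cover chi: lambda, sigma, tau.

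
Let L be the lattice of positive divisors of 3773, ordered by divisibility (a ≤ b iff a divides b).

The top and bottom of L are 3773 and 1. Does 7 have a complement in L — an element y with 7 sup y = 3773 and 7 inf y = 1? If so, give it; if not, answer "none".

For every candidate y, either 7 ∨ y ≠ 3773 or 7 ∧ y ≠ 1; no complement exists.

none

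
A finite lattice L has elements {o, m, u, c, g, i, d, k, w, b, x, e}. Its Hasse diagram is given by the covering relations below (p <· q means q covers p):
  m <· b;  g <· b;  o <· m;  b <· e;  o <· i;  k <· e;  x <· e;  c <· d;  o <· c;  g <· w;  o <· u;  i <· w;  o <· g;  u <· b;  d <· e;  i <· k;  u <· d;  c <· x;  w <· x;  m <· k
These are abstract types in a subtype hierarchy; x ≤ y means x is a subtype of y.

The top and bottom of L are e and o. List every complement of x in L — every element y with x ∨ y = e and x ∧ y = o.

Need y with x ∨ y = e and x ∧ y = o.
Checking each element gives: m, u.

m, u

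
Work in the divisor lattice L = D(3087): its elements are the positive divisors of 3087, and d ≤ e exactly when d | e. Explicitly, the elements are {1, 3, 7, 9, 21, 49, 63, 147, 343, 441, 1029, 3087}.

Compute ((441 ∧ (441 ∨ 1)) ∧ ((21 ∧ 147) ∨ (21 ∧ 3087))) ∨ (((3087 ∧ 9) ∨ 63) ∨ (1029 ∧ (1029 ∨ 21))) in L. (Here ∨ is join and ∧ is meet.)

441 ∨ 1 = 441
441 ∧ 441 = 441
21 ∧ 147 = 21
21 ∧ 3087 = 21
21 ∨ 21 = 21
441 ∧ 21 = 21
3087 ∧ 9 = 9
9 ∨ 63 = 63
1029 ∨ 21 = 1029
1029 ∧ 1029 = 1029
63 ∨ 1029 = 3087
21 ∨ 3087 = 3087

3087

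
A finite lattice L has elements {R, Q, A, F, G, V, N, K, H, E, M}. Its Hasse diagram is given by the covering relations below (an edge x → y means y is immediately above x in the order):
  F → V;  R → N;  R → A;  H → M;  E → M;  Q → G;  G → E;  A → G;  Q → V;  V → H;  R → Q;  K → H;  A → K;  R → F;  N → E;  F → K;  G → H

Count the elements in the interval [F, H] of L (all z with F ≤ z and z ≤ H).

4

The interval [F, H] = {F, H, K, V}, which has 4 elements.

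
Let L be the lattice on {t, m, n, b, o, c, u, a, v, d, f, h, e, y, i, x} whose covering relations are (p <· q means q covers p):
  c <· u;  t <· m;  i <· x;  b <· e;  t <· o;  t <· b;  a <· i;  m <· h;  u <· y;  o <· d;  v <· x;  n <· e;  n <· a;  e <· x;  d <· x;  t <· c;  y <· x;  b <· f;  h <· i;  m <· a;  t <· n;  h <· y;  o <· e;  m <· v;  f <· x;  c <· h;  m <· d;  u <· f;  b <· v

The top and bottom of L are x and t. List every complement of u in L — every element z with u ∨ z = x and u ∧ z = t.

Need z with u ∨ z = x and u ∧ z = t.
Checking each element gives: a, d, e, n, o, v.

a, d, e, n, o, v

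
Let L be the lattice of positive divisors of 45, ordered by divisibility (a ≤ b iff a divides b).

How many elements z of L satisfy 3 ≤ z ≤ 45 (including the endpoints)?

The interval [3, 45] = {15, 3, 45, 9}, which has 4 elements.

4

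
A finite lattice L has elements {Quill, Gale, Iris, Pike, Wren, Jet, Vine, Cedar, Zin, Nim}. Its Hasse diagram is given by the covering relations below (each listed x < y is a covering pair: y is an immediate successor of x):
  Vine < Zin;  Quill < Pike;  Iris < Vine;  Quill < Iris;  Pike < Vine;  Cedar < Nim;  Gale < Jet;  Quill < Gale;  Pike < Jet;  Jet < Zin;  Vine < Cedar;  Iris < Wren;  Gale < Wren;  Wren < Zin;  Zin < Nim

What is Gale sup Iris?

Common upper bounds of {Gale, Iris}: Nim, Wren, Zin.
The least among these is Wren.

Wren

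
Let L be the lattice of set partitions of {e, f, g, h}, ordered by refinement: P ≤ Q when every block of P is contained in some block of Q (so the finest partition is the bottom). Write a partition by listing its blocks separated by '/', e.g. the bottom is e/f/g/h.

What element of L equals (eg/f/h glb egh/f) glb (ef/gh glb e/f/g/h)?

eg/f/h ∧ egh/f = eg/f/h
ef/gh ∧ e/f/g/h = e/f/g/h
eg/f/h ∧ e/f/g/h = e/f/g/h

e/f/g/h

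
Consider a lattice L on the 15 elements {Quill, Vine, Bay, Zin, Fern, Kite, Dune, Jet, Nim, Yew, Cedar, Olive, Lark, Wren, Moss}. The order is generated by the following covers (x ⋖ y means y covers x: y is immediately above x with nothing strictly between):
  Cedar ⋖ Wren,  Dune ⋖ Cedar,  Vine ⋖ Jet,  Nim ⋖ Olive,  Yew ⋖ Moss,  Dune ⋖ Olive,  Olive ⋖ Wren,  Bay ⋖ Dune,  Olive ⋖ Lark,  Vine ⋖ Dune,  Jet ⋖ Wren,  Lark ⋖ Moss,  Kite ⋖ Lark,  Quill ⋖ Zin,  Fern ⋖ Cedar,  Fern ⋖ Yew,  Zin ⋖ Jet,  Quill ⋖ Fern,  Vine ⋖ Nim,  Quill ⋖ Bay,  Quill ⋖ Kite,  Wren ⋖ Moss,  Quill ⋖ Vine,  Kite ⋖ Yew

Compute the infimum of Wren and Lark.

Common lower bounds of {Wren, Lark}: Bay, Dune, Nim, Olive, Quill, Vine.
The greatest among these is Olive.

Olive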